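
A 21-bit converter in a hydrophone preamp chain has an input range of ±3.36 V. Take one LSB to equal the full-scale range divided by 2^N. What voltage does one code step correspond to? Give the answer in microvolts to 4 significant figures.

The full-scale span is 3.36 − (-3.36) = 6.72 V.
There are 2^21 = 2097152 steps.
One LSB is 6.72 V / 2097152 = 3.204 µV.

3.204 µV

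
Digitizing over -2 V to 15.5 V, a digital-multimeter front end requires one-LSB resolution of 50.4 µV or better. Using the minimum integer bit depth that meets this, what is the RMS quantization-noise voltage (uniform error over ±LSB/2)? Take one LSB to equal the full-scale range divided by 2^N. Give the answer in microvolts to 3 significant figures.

Range = 15.5 − (-2) = 17.5 V.
Required number of levels: 17.5/50.4 µV = 347220; smallest N with 2^N ≥ that is 19.
LSB = 17.5 V ÷ 2^19 = 17.5/524288 V = 33.379 µV.
RMS noise = LSB/√12 = 9.64 µV.

9.64 µV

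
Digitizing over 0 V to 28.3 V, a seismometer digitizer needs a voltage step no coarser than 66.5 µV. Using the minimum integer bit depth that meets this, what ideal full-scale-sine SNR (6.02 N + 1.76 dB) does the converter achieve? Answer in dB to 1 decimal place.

Span = 28.3 V.
28.3 V / 66.5 µV = 425600. Since 2^18 = 262144 and 2^19 = 524288, N = 19.
SNR = 6.02 × 19 + 1.76 = 116.14 dB.

116.1 dB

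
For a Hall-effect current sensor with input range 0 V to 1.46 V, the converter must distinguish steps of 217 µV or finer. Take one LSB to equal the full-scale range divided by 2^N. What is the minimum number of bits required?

Span = 1.46 V.
Levels needed ≥ 1.46/217 µV = 6728. 2^13 = 8192 suffices, so N_min = 13.

13 bits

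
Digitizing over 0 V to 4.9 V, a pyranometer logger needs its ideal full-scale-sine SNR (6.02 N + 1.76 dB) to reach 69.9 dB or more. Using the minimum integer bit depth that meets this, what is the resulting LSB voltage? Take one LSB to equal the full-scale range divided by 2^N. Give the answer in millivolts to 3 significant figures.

1.20 mV

V_FS = 4.9 V.
6.02 N + 1.76 ≥ 69.9 gives N ≥ 11.319, so the minimum integer is 12.
LSB = 4.9 V / 2^12 = 1.20 mV.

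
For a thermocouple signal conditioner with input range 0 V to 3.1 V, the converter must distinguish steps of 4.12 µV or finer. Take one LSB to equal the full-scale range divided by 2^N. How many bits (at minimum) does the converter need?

20 bits

V_FS = 3.1 V.
Levels needed ≥ 3.1/4.12 µV = 752400. 2^20 = 1048576 suffices, so N_min = 20.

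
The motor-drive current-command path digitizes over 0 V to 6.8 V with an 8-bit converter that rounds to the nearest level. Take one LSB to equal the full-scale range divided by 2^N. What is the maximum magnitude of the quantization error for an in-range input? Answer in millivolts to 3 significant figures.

13.3 mV

Range is 6.8 V.
One LSB is 6.8 V / 256 = 26.563 mV.
|e|_max = LSB/2 = 13.3 mV.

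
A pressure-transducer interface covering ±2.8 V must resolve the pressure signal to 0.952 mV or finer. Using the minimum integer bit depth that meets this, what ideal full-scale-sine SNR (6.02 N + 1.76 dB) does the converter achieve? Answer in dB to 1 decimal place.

80.0 dB

Full-scale range = 2.8 V − (-2.8 V) = 5.6 V.
Need 2^N ≥ 5.6 V / 0.952 mV = 5882 → N_min = 13.
6.02(13) + 1.76 = 80.02 dB.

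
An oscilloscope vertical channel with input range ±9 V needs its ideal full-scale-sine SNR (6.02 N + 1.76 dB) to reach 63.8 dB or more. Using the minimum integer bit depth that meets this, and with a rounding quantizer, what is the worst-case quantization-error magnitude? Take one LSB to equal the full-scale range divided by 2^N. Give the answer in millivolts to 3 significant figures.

4.39 mV

The full-scale span is 9 − (-9) = 18 V.
6.02 N + 1.76 ≥ 63.8 gives N ≥ 10.306, so the minimum integer is 11.
LSB = 18 V ÷ 2^11 = 18/2048 V = 8.7891 mV.
Half an LSB is 4.39 mV.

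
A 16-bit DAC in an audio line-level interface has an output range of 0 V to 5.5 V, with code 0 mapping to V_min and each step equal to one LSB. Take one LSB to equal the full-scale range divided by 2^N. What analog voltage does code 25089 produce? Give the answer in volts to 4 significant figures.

Full-scale range = 5.5 V. LSB = 5.5 V / 2^16.
Output = V_min + (25089/65536) × range = 0 + 0.382828 × 5.5 V
      = 0 + 2.10555 = 2.10555 V.

2.106 V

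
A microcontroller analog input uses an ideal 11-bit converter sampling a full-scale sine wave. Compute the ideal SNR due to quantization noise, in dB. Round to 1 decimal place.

6.02(11) + 1.76 = 66.22 + 1.76 = 67.98 dB.

68.0 dB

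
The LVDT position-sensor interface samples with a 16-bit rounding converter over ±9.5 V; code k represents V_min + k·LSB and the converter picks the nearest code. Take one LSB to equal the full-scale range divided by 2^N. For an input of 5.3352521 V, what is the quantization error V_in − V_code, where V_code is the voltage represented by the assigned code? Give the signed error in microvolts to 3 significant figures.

The full-scale span is 9.5 − (-9.5) = 19 V. LSB = 19 V / 2^16 ≈ 289.9 µV.
(5.3352521 − (-9.5)) / LSB = 14.8352521 × 65536/19 = 51170.6885. Nearest integer: k = 51171.
V_code = V_min + k × range/2^16 = -9.5 + 51171 × 19/65536 = 5.3353424072 V.
V_in − V_code = 5.3352521 − (5.3353424072) = −90.3 µV.

−90.3 µV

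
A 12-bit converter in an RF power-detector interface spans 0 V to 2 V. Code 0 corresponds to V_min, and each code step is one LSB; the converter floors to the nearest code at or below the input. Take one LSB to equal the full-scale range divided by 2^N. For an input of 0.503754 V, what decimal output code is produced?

1031

Full-scale range = 2 V. LSB = 2 V / 2^12 ≈ 488.3 µV.
V_in − V_min = 0.503754 − (0) = 0.503754 V.
Divide by LSB: 0.503754 × 4096/2 = 1031.6882.
Truncating gives code 1031.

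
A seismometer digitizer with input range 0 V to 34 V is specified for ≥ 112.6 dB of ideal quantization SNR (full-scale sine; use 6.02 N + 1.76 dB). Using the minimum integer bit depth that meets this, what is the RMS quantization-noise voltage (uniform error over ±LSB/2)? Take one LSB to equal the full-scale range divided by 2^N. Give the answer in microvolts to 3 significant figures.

Span = 34 V.
Solving 6.02 N ≥ 112.6 − 1.76: N ≥ 18.412. Round up → N = 19.
LSB = 34 V ÷ 2^19 = 34/524288 V = 64.850 µV.
V_rms = LSB/√12 = 18.7 µV.

18.7 µV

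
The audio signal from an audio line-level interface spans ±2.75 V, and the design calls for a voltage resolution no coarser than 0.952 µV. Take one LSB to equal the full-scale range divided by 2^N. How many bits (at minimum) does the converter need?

23 bits

Full-scale range = 2.75 V − (-2.75 V) = 5.5 V.
Need 2^N ≥ 5.5 V / 0.952 µV = 5.777e6 → N_min = 23.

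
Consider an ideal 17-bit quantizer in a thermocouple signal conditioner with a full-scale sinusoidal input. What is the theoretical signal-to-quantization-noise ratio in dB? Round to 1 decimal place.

For an ideal N-bit converter with full-scale sine input, SNR = 6.02 N + 1.76 dB. SNR = 6.02 × 17 + 1.76 = 102.34 + 1.76 = 104.10 dB.

104.1 dB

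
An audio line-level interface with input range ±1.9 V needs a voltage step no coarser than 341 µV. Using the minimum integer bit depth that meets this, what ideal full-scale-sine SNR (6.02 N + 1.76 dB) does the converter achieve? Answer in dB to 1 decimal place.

86.0 dB

Full-scale range = 1.9 V − (-1.9 V) = 3.8 V.
3.8 V / 341 µV = 11140. Since 2^13 = 8192 and 2^14 = 16384, N = 14.
6.02(14) + 1.76 = 86.04 dB.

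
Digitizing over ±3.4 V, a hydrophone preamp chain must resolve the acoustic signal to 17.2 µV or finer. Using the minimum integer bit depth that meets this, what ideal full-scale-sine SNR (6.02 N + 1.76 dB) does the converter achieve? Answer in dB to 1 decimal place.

Full-scale range = 3.4 V − (-3.4 V) = 6.8 V.
Levels needed ≥ 6.8/17.2 µV = 395300. 2^19 = 524288 suffices, so N_min = 19.
Ideal SNR at N = 19: 6.02·19 + 1.76 = 116.1 dB.

116.1 dB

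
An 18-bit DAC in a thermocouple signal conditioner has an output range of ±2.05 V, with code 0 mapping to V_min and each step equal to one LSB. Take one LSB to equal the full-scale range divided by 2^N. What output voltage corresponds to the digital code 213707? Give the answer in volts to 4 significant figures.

The full-scale span is 2.05 − (-2.05) = 4.1 V. LSB = 4.1 V / 2^18.
V_out = V_min + code × LSB = -2.05 V + 213707 × 4.1 V / 262144
      = -2.05 V + 3.34243 V = 1.29243 V.

1.292 V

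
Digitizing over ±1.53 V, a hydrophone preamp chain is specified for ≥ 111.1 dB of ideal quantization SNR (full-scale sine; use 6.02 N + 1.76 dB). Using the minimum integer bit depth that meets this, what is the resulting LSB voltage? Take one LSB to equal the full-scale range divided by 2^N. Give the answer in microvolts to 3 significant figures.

Span: 1.53 V − (-1.53 V) = 3.06 V.
N ≥ (111.1 − 1.76)/6.02 = 18.163 → N_min = 19.
One LSB is 3.06 V / 524288 = 5.84 µV.

5.84 µV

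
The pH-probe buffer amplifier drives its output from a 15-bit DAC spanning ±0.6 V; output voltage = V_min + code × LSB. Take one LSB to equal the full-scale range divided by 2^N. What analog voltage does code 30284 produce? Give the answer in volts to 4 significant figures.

0.5090 V

The full-scale span is 0.6 − (-0.6) = 1.2 V. LSB = 1.2 V / 2^15.
V_out = -0.6 + 30284 × (1.2/32768) V
      = -0.6 V + 1.10903 V = 0.509033 V.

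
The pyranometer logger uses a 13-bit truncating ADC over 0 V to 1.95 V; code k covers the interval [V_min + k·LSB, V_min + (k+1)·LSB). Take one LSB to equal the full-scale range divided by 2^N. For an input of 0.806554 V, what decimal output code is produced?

Full-scale range = 1.95 V. LSB = 1.95 V / 2^13 ≈ 238.0 µV.
code = ⌊(V_in − V_min)/LSB⌋ = ⌊(V_in − V_min) × 2^13 / range⌋
     = ⌊(0.806554 − (0)) × 8192 / 1.95⌋ = ⌊0.806554 × 8192/1.95⌋
     = ⌊3388.354⌋ = 3388.

3388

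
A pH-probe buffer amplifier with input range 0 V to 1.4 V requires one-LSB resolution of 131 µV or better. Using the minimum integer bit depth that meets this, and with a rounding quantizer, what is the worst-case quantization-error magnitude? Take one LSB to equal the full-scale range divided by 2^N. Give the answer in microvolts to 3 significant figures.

Range is 1.4 V.
1.4 V / 131 µV = 10690. Since 2^13 = 8192 and 2^14 = 16384, N = 14.
LSB = 1.4 V / 2^14 = 85.449 µV.
Half an LSB is 42.7 µV.

42.7 µV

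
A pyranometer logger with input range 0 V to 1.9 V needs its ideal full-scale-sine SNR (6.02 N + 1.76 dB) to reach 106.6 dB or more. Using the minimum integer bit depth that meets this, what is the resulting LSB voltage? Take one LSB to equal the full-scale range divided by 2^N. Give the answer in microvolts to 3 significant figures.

Range is 1.9 V.
6.02 N + 1.76 ≥ 106.6 gives N ≥ 17.415, so the minimum integer is 18.
LSB = 1.9 V ÷ 2^18 = 1.9/262144 V = 7.25 µV.

7.25 µV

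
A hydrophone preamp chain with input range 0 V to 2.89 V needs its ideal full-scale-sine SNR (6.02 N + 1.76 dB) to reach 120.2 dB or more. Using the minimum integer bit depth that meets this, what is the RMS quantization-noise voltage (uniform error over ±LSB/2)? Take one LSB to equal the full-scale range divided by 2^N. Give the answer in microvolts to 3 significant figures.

Span = 2.89 V.
N ≥ (120.2 − 1.76)/6.02 = 19.674 → N_min = 20.
One LSB is 2.89 V / 1048576 = 2.7561 µV.
RMS noise = LSB/√12 = 0.796 µV.

0.796 µV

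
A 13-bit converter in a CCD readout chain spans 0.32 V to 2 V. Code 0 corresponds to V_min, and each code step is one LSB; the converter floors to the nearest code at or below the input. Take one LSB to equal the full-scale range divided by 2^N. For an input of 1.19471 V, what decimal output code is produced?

4265

Range = 2 − (0.32) = 1.68 V. LSB = 1.68 V / 2^13 ≈ 205.1 µV.
V_in − V_min = 1.19471 − (0.32) = 0.87471 V.
Divide by LSB: 0.87471 × 8192/1.68 = 4265.2526.
Truncating gives code 4265.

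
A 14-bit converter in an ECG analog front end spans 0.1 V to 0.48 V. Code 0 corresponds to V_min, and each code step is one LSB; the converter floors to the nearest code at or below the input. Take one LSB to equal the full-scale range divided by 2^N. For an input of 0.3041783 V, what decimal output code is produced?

8803

Span: 0.48 V − (0.1 V) = 0.38 V. LSB = 0.38 V / 2^14 ≈ 23.19 µV.
code = ⌊(V_in − V_min)/LSB⌋ = ⌊(V_in − V_min) × 2^14 / range⌋
     = ⌊(0.3041783 − (0.1)) × 16384 / 0.38⌋ = ⌊0.2041783 × 16384/0.38⌋
     = ⌊8803.309⌋ = 8803.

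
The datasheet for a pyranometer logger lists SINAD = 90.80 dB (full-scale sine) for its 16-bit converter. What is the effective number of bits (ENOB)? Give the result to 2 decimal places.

14.79 bits

(90.80 − 1.76) / 6.02 = 89.04/6.02 = 14.7907 effective bits.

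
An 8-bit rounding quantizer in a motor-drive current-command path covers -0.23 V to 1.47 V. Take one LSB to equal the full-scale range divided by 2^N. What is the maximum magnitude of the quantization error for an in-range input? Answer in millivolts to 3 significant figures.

Range = 1.47 − (-0.23) = 1.7 V.
LSB = 1.7 V ÷ 2^8 = 1.7/256 V = 6.6406 mV.
|e|_max = LSB/2 = 3.32 mV.

3.32 mV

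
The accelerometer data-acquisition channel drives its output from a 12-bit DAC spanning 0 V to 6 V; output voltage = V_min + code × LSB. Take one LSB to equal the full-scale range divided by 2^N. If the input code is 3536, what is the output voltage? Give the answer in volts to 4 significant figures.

Range is 6 V. LSB = 6 V / 2^12.
V_out = V_min + code × LSB = 0 V + 3536 × 6 V / 4096
      = 0 + 5.17969 = 5.17969 V.

5.180 V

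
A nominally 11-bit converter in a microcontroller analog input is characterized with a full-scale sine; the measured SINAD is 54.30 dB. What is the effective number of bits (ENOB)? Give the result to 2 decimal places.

(54.30 − 1.76) / 6.02 = 52.54/6.02 = 8.7276 effective bits.

8.73 bits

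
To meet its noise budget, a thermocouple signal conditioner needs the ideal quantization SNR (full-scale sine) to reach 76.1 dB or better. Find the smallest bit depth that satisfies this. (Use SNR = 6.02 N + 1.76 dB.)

N ≥ (76.1 − 1.76)/6.02 = 12.349 → N_min = 13.

13 bits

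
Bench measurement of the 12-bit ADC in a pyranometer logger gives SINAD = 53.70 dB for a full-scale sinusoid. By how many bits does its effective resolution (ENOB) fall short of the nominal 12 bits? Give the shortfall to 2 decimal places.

3.37 bits

Effective bits = (53.70 − 1.76)/6.02 = 8.6279.
12 − 8.6279 = 3.37 bits below nominal.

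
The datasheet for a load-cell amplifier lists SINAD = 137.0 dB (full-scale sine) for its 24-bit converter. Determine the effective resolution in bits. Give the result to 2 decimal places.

ENOB = (137.0 − 1.76)/6.02 = 22.4651 bits.

22.47 bits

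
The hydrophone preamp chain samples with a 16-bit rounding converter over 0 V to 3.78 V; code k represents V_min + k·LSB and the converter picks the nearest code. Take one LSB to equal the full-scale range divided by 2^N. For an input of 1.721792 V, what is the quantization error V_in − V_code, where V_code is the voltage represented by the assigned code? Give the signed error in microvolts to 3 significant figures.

Range is 3.78 V. LSB = 3.78 V / 2^16 ≈ 57.68 µV.
Position in LSBs: (1.721792 − (0)) × 65536/3.78 = 29851.6827; rounding gives k = 29852.
V_code = V_min + k × range/2^16 = 0 + 29852 × 3.78/65536 = 1.7218103027 V.
e = 1.721792 − (1.7218103027) = −18.3 µV.

−18.3 µV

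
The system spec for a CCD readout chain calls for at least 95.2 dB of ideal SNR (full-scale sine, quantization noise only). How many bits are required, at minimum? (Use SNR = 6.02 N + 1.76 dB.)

N ≥ (95.2 − 1.76)/6.02 = 15.522 → N_min = 16.

16 bits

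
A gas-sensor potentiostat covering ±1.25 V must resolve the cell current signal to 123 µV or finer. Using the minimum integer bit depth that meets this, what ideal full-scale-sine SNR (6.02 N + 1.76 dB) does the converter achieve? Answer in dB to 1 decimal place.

Range = 1.25 − (-1.25) = 2.5 V.
Required number of levels: 2.5/123 µV = 20325; smallest N with 2^N ≥ that is 15.
6.02(15) + 1.76 = 92.06 dB.

92.1 dB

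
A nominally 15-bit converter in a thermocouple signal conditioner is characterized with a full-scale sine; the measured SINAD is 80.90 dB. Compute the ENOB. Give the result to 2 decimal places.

13.15 bits

(80.90 − 1.76) / 6.02 = 79.14/6.02 = 13.1462 effective bits.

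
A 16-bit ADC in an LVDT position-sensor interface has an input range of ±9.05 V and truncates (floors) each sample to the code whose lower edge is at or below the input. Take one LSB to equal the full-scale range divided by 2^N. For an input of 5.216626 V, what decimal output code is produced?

51656

Full-scale range = 9.05 V − (-9.05 V) = 18.1 V. LSB = 18.1 V / 2^16 ≈ 276.2 µV.
(V_in − V_min) × 2^16/range = (5.216626 − (-9.05)) × 65536/18.1 = 51656.221.
Floor → code = 51656.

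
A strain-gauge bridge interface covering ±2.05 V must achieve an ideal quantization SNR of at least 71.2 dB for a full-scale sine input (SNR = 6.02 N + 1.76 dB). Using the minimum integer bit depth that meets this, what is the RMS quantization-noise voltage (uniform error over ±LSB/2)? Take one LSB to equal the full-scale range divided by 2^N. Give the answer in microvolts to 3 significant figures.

Full-scale range = 2.05 V − (-2.05 V) = 4.1 V.
Required N = ⌈(71.2 − 1.76)/6.02⌉ = ⌈11.535⌉ = 12.
LSB = 4.1 V / 2^12 = 1.0010 mV.
σ_q = LSB/√12 = 1.0010 mV/3.4641 = 289 µV.

289 µV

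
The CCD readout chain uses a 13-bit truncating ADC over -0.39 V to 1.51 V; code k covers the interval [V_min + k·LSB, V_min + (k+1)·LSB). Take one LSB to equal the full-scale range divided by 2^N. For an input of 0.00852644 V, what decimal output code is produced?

Range = 1.51 − (-0.39) = 1.9 V. LSB = 1.9 V / 2^13 ≈ 231.9 µV.
code = ⌊(V_in − V_min)/LSB⌋ = ⌊(V_in − V_min) × 2^13 / range⌋
     = ⌊(0.00852644 − (-0.39)) × 8192 / 1.9⌋ = ⌊0.39852644 × 8192/1.9⌋
     = ⌊1718.278⌋ = 1718.

1718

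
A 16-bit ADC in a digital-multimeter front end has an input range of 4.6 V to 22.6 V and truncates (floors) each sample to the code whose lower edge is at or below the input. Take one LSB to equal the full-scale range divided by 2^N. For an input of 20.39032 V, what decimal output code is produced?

57490

Span: 22.6 V − (4.6 V) = 18 V. LSB = 18 V / 2^16 ≈ 274.7 µV.
(V_in − V_min) × 2^16/range = (20.39032 − (4.6)) × 65536/18 = 57490.801.
Floor → code = 57490.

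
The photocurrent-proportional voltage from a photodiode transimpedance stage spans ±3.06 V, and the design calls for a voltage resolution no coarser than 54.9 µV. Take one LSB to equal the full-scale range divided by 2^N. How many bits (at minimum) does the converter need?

17 bits

The full-scale span is 3.06 − (-3.06) = 6.12 V.
Required number of levels: 6.12/54.9 µV = 111480; smallest N with 2^N ≥ that is 17.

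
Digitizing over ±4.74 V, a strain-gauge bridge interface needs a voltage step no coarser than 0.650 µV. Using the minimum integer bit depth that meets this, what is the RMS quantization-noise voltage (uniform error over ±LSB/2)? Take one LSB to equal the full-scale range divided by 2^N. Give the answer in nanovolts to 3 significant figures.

The full-scale span is 4.74 − (-4.74) = 9.48 V.
Required number of levels: 9.48/0.650 µV = 1.4585e7; smallest N with 2^N ≥ that is 24.
Step size = 9.48/16777216 V = 0.56505 µV.
V_rms = LSB/√12 = 163 nV.

163 nV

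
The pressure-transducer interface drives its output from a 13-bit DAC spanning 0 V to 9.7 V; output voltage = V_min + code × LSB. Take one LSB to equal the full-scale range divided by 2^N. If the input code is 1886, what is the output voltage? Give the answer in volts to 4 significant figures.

Range is 9.7 V. LSB = 9.7 V / 2^13.
V_out = 0 + 1886 × (9.7/8192) V
      = 0 V + 2.23318 V = 2.23318 V.

2.233 V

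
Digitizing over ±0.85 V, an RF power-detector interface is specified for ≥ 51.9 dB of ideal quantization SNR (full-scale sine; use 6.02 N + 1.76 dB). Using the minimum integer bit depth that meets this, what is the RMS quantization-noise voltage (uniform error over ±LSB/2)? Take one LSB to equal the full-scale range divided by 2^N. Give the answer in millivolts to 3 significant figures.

0.958 mV

The full-scale span is 0.85 − (-0.85) = 1.7 V.
6.02 N + 1.76 ≥ 51.9 gives N ≥ 8.329, so the minimum integer is 9.
LSB = 1.7 V ÷ 2^9 = 1.7/512 V = 3.3203 mV.
σ_q = LSB/√12 = 3.3203 mV/3.4641 = 0.958 mV.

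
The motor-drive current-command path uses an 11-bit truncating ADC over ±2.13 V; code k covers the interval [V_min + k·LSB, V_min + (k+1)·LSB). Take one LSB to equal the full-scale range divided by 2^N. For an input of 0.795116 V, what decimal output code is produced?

1406

Range = 2.13 − (-2.13) = 4.26 V. LSB = 4.26 V / 2^11 ≈ 2.080 mV.
code = ⌊(V_in − V_min)/LSB⌋ = ⌊(V_in − V_min) × 2^11 / range⌋
     = ⌊(0.795116 − (-2.13)) × 2048 / 4.26⌋ = ⌊2.925116 × 2048/4.26⌋
     = ⌊1406.253⌋ = 1406.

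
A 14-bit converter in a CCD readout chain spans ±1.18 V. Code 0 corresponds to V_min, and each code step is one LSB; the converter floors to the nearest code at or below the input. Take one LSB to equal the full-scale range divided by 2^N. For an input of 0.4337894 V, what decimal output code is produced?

The full-scale span is 1.18 − (-1.18) = 2.36 V. LSB = 2.36 V / 2^14 ≈ 144.0 µV.
(V_in − V_min) × 2^14/range = (0.4337894 − (-1.18)) × 16384/2.36 = 11203.528.
Floor → code = 11203.

11203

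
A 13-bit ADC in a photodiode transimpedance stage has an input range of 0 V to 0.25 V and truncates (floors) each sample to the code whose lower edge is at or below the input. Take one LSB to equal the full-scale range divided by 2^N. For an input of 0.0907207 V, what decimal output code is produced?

2972

V_FS = 0.25 V. LSB = 0.25 V / 2^13 ≈ 30.52 µV.
code = ⌊(V_in − V_min)/LSB⌋ = ⌊(V_in − V_min) × 2^13 / range⌋
     = ⌊(0.0907207 − (0)) × 8192 / 0.25⌋ = ⌊0.0907207 × 8192/0.25⌋
     = ⌊2972.736⌋ = 2972.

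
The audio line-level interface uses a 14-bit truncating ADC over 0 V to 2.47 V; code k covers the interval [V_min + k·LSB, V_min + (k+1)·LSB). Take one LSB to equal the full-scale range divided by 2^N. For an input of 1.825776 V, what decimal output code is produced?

12110

Full-scale range = 2.47 V. LSB = 2.47 V / 2^14 ≈ 150.8 µV.
V_in − V_min = 1.825776 − (0) = 1.825776 V.
Divide by LSB: 1.825776 × 16384/2.47 = 12110.7344.
Truncating gives code 12110.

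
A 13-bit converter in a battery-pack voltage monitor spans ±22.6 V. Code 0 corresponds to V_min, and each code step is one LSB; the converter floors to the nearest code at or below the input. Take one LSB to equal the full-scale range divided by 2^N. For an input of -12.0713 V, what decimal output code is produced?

1908

The full-scale span is 22.6 − (-22.6) = 45.2 V. LSB = 45.2 V / 2^13 ≈ 5.518 mV.
code = ⌊(V_in − V_min)/LSB⌋ = ⌊(V_in − V_min) × 2^13 / range⌋
     = ⌊(-12.0713 − (-22.6)) × 8192 / 45.2⌋ = ⌊10.5287 × 8192/45.2⌋
     = ⌊1908.210⌋ = 1908.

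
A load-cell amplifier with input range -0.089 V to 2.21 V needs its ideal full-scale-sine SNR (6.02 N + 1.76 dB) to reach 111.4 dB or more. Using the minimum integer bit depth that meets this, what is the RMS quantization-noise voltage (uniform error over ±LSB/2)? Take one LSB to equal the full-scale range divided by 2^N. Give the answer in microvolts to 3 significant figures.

Full-scale range = 2.21 V − (-0.089 V) = 2.299 V.
6.02 N + 1.76 ≥ 111.4 gives N ≥ 18.213, so the minimum integer is 19.
LSB = 2.299 V ÷ 2^19 = 2.299/524288 V = 4.3850 µV.
σ_q = LSB/√12 = 4.3850 µV/3.4641 = 1.27 µV.

1.27 µV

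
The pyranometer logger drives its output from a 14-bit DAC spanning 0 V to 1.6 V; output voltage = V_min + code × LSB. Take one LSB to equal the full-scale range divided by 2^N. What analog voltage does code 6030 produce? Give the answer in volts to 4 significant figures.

0.5889 V

Span = 1.6 V. LSB = 1.6 V / 2^14.
V_out = 0 + 6030 × (1.6/16384) V
      = 0 V + 0.588867 V = 0.588867 V.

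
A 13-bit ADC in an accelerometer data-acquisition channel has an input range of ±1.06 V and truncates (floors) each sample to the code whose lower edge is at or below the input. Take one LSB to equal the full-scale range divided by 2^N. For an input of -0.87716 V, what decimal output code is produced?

706

Range = 1.06 − (-1.06) = 2.12 V. LSB = 2.12 V / 2^13 ≈ 258.8 µV.
code = ⌊(V_in − V_min)/LSB⌋ = ⌊(V_in − V_min) × 2^13 / range⌋
     = ⌊(-0.87716 − (-1.06)) × 8192 / 2.12⌋ = ⌊0.18284 × 8192/2.12⌋
     = ⌊706.521⌋ = 706.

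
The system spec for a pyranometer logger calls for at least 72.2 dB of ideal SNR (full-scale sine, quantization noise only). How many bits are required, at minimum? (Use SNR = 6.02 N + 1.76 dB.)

12 bits

Required N = ⌈(72.2 − 1.76)/6.02⌉ = ⌈11.701⌉ = 12.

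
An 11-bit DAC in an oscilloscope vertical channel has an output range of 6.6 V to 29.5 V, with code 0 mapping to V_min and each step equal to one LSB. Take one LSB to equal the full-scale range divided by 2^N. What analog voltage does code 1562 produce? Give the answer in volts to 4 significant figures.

Full-scale range = 29.5 V − (6.6 V) = 22.9 V. LSB = 22.9 V / 2^11.
V_out = 6.6 + 1562 × (22.9/2048) V
      = 6.6 V + 17.4657 V = 24.0657 V.

24.07 V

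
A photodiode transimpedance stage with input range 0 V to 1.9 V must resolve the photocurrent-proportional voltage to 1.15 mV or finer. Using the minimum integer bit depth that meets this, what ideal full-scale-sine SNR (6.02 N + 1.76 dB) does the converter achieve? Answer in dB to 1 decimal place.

Span = 1.9 V.
Need 2^N ≥ 1.9 V / 1.15 mV = 1652 → N_min = 11.
SNR = 6.02 × 11 + 1.76 = 67.98 dB.

68.0 dB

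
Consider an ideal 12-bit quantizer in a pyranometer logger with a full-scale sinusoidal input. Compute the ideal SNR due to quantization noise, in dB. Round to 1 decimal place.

74.0 dB

SNR = 6.02·12 + 1.76 = 74.00 dB.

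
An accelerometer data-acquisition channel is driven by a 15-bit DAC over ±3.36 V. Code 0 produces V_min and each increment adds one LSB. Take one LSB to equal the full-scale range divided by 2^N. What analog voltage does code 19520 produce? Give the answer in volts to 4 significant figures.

0.6431 V

Range = 3.36 − (-3.36) = 6.72 V. LSB = 6.72 V / 2^15.
V_out = -3.36 + 19520 × (6.72/32768) V
      = -3.36 V + 4.00313 V = 0.643125 V.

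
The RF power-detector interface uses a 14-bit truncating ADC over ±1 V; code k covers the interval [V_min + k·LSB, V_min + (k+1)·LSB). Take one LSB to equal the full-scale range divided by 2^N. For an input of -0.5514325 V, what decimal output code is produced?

Span: 1 V − (-1 V) = 2 V. LSB = 2 V / 2^14 ≈ 122.1 µV.
code = ⌊(V_in − V_min)/LSB⌋ = ⌊(V_in − V_min) × 2^14 / range⌋
     = ⌊(-0.5514325 − (-1)) × 16384 / 2⌋ = ⌊0.4485675 × 16384/2⌋
     = ⌊3674.665⌋ = 3674.

3674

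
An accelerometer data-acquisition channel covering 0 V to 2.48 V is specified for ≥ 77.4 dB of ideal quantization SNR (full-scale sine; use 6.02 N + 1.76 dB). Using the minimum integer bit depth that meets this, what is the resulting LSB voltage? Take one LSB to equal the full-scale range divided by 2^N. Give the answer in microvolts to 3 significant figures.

Range is 2.48 V.
Solving 6.02 N ≥ 77.4 − 1.76: N ≥ 12.565. Round up → N = 13.
LSB = 2.48 V / 2^13 = 303 µV.

303 µV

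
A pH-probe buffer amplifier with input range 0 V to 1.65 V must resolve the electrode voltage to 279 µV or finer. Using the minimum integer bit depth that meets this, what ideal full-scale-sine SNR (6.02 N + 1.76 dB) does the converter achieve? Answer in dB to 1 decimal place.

Full-scale range = 1.65 V.
Required number of levels: 1.65/279 µV = 5914.0; smallest N with 2^N ≥ that is 13.
SNR = 6.02 × 13 + 1.76 = 80.02 dB.

80.0 dB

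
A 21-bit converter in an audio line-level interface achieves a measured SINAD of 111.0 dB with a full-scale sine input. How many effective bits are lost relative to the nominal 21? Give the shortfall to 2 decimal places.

N_eff = (111.0 − 1.76)/6.02 = 18.1462 bits.
Lost resolution: 21 − 18.1462 = 2.8538 bits.

2.85 bits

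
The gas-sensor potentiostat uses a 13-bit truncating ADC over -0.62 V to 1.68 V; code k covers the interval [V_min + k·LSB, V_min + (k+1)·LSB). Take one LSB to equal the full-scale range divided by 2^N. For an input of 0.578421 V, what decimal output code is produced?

4268

Span: 1.68 V − (-0.62 V) = 2.3 V. LSB = 2.3 V / 2^13 ≈ 280.8 µV.
V_in − V_min = 0.578421 − (-0.62) = 1.198421 V.
Divide by LSB: 1.198421 × 8192/2.3 = 4268.4630.
Truncating gives code 4268.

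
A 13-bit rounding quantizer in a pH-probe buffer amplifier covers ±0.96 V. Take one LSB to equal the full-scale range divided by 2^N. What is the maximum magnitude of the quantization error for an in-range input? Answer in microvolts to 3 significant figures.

117 µV

The full-scale span is 0.96 − (-0.96) = 1.92 V.
LSB = 1.92 V ÷ 2^13 = 1.92/8192 V = 234.38 µV.
Worst-case error for round-to-nearest is half an LSB: 117 µV.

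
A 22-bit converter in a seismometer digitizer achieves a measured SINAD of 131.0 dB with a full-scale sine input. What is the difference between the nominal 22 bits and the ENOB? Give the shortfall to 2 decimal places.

0.53 bits

ENOB = (SINAD − 1.76)/6.02 = (131.0 − 1.76)/6.02 = 21.4684 bits.
22 − 21.4684 = 0.53 bits below nominal.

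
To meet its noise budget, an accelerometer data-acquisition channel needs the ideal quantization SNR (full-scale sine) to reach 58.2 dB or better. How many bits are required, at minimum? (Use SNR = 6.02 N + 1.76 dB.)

10 bits

Required N = ⌈(58.2 − 1.76)/6.02⌉ = ⌈9.375⌉ = 10.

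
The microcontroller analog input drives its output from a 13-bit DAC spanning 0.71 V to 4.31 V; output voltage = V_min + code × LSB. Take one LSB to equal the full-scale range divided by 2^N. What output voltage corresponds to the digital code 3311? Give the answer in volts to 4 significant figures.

Range = 4.31 − (0.71) = 3.6 V. LSB = 3.6 V / 2^13.
V_out = 0.71 + 3311 × (3.6/8192) V
      = 0.71 + 1.45503 = 2.16503 V.

2.165 V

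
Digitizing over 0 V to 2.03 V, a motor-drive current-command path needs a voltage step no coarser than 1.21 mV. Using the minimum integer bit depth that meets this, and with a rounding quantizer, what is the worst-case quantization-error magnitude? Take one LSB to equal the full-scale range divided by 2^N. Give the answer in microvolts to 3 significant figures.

Full-scale range = 2.03 V.
Need 2^N ≥ 2.03 V / 1.21 mV = 1678 → N_min = 11.
LSB = 2.03 V / 2^11 = 0.99121 mV.
|e|_max = LSB/2 = 496 µV.

496 µV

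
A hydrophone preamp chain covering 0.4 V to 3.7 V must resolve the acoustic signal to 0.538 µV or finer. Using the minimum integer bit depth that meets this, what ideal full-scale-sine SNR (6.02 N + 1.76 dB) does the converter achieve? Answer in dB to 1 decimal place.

140.2 dB

Full-scale range = 3.7 V − (0.4 V) = 3.3 V.
3.3 V / 0.538 µV = 6.134e6. Since 2^22 = 4194304 and 2^23 = 8388608, N = 23.
6.02(23) + 1.76 = 140.22 dB.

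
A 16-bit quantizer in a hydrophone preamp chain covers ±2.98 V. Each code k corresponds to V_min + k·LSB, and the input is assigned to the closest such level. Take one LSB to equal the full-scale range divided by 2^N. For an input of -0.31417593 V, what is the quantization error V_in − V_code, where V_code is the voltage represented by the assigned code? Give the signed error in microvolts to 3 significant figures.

Range = 2.98 − (-2.98) = 5.96 V. LSB = 5.96 V / 2^16 ≈ 90.94 µV.
Position in LSBs: (-0.31417593 − (-2.98)) × 65536/5.96 = 29313.3299; rounding gives k = 29313.
Reconstructed level: -2.98 + 29313 × 5.96/65536 V = -0.31420593262 V.
e = -0.31417593 − (-0.31420593262) = +30.0 µV.

+30.0 µV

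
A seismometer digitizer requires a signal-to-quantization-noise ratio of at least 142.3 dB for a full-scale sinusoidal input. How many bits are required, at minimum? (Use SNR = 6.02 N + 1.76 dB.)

N ≥ (142.3 − 1.76)/6.02 = 23.346 → N_min = 24.

24 bits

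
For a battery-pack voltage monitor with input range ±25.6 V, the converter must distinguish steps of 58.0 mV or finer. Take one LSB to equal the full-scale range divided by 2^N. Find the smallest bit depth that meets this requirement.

The full-scale span is 25.6 − (-25.6) = 51.2 V.
51.2 V / 58.0 mV = 882.8. Since 2^9 = 512 and 2^10 = 1024, N = 10.

10 bits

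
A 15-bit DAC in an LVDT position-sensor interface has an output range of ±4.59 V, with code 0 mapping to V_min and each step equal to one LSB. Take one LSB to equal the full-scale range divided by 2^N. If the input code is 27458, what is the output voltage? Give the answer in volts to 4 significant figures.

Full-scale range = 4.59 V − (-4.59 V) = 9.18 V. LSB = 9.18 V / 2^15.
Output = V_min + (27458/32768) × range = -4.59 + 0.837952 × 9.18 V
      = -4.59 V + 7.69240 V = 3.10240 V.

3.102 V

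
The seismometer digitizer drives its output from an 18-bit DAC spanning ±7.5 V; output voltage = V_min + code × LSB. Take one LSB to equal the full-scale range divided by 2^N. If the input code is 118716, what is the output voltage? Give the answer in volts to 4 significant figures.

-0.7070 V

Range = 7.5 − (-7.5) = 15 V. LSB = 15 V / 2^18.
Output = V_min + (118716/262144) × range = -7.5 + 0.452866 × 15 V
      = -7.5 V + 6.79298 V = -0.707016 V.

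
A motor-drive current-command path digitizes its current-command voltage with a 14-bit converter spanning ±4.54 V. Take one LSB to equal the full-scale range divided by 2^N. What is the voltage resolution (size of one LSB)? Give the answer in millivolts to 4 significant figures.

Full-scale range = 4.54 V − (-4.54 V) = 9.08 V.
Number of codes = 2^14 = 16384.
Step size = 9.08/16384 V = 0.5542 mV.

0.5542 mV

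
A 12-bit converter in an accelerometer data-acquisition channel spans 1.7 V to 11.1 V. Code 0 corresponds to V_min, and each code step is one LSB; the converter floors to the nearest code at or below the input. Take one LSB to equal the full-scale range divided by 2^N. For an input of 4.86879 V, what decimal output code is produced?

1380

Range = 11.1 − (1.7) = 9.4 V. LSB = 9.4 V / 2^12 ≈ 2.295 mV.
V_in − V_min = 4.86879 − (1.7) = 3.16879 V.
Divide by LSB: 3.16879 × 4096/9.4 = 1380.7834.
Truncating gives code 1380.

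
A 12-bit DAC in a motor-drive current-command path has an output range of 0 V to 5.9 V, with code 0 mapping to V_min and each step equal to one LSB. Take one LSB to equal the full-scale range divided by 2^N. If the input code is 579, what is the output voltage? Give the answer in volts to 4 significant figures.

0.8340 V

Span = 5.9 V. LSB = 5.9 V / 2^12.
V_out = 0 + 579 × (5.9/4096) V
      = 0 + 0.834009 = 0.834009 V.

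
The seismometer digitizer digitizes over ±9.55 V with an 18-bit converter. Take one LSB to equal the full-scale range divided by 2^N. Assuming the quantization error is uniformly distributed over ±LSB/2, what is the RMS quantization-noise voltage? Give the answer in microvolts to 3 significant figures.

21.0 µV

Full-scale range = 9.55 V − (-9.55 V) = 19.1 V.
LSB = 19.1 V / 2^18 = 72.861 µV.
For a uniform distribution on [−LSB/2, +LSB/2], V_rms = LSB/√12 = 72.861 µV/3.4641 = 21.0 µV.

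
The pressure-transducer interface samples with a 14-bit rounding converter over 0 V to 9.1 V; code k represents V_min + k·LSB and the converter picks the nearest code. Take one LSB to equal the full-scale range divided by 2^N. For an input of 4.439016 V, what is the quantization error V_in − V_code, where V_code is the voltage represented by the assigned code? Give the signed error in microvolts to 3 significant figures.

Range is 9.1 V. LSB = 9.1 V / 2^14 ≈ 0.5554 mV.
(4.439016 − (0)) / LSB = 4.439016 × 16384/9.1 = 7992.1800. Nearest integer: k = 7992.
Reconstructed level: 0 + 7992 × 9.1/16384 V = 4.4389160156 V.
Error = V_in − V_code = 4.439016 − (4.4389160156) = +100 µV.

+100 µV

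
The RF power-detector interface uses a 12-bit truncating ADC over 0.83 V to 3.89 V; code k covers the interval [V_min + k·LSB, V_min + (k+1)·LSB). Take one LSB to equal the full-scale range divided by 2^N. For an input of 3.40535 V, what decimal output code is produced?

3447

Span: 3.89 V − (0.83 V) = 3.06 V. LSB = 3.06 V / 2^12 ≈ 0.7471 mV.
V_in − V_min = 3.40535 − (0.83) = 2.57535 V.
Divide by LSB: 2.57535 × 4096/3.06 = 3447.2659.
Truncating gives code 3447.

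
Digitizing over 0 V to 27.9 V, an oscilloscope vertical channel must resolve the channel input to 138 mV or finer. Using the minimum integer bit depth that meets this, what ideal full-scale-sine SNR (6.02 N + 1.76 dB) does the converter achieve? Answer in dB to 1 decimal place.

49.9 dB

V_FS = 27.9 V.
Levels needed ≥ 27.9/138 mV = 202.2. 2^8 = 256 suffices, so N_min = 8.
SNR = 6.02 × 8 + 1.76 = 49.92 dB.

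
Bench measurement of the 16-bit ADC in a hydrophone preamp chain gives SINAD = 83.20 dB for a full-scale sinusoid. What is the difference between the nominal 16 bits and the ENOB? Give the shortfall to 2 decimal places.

2.47 bits

ENOB = (SINAD − 1.76)/6.02 = (83.20 − 1.76)/6.02 = 13.5282 bits.
Lost resolution: 16 − 13.5282 = 2.4718 bits.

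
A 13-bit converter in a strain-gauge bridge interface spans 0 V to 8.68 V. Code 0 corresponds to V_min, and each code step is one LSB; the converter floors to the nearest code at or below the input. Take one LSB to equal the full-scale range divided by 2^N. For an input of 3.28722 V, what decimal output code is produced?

3102

Span = 8.68 V. LSB = 8.68 V / 2^13 ≈ 1.060 mV.
V_in − V_min = 3.28722 − (0) = 3.28722 V.
Divide by LSB: 3.28722 × 8192/8.68 = 3102.4086.
Truncating gives code 3102.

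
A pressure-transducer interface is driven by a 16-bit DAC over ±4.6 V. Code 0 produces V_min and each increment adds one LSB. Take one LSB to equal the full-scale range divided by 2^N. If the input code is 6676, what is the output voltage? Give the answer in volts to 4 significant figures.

-3.663 V

Span: 4.6 V − (-4.6 V) = 9.2 V. LSB = 9.2 V / 2^16.
V_out = -4.6 + 6676 × (9.2/65536) V
      = -4.6 + 0.937183 = -3.66282 V.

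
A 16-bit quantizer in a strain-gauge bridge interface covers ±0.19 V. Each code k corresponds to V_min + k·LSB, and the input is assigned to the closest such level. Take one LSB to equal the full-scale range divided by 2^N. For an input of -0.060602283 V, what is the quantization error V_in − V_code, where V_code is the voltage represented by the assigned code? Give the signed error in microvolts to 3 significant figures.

+1.97 µV

Full-scale range = 0.19 V − (-0.19 V) = 0.38 V. LSB = 0.38 V / 2^16 ≈ 5.798 µV.
(V_in − V_min)/LSB = (-0.060602283 − (-0.19)) × 65536/0.38 = 22316.3389 → nearest code k = 22316.
Reconstructed level: -0.19 + 22316 × 0.38/65536 V = -0.060604248047 V.
V_in − V_code = -0.060602283 − (-0.060604248047) = +1.97 µV.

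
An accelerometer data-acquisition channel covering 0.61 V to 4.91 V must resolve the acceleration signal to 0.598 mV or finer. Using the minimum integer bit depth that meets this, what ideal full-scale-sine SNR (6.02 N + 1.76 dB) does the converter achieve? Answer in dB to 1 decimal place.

80.0 dB

Full-scale range = 4.91 V − (0.61 V) = 4.3 V.
4.3 V / 0.598 mV = 7191. Since 2^12 = 4096 and 2^13 = 8192, N = 13.
6.02(13) + 1.76 = 80.02 dB.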